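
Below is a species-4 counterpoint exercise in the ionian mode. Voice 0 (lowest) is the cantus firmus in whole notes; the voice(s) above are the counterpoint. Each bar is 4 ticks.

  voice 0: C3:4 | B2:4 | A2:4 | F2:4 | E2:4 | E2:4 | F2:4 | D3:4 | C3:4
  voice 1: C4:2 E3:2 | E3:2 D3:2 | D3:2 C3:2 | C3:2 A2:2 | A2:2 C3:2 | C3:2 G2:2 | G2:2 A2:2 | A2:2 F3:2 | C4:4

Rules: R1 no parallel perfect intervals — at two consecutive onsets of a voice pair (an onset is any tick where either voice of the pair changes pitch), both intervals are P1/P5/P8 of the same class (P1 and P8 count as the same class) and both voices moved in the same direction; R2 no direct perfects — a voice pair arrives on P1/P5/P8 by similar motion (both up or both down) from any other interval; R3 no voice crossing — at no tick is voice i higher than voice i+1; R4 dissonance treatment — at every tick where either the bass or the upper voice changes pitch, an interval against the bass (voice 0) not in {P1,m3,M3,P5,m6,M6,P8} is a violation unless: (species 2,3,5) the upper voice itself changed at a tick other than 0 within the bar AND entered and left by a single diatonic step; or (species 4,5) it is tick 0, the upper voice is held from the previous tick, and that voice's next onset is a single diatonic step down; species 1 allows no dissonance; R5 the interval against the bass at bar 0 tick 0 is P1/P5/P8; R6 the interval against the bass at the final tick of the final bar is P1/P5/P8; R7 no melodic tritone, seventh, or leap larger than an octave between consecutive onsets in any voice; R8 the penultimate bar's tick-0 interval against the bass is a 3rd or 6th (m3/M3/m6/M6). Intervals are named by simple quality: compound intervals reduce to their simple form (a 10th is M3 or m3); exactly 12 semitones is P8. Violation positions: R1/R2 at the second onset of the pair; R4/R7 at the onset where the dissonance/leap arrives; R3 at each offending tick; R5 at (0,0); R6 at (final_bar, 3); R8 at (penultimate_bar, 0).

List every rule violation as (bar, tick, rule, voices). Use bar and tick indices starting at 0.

(4, 0, R4, (0, 1))
(6, 0, R4, (0, 1))
(7, 0, R3, (0, 1))
(7, 0, R4, (0, 1))
(7, 0, R8, (0, 1))
(7, 1, R3, (0, 1))

bar 0: v0=C3 v1=C4 downbeat P8
bar 1: v0=B2 v1=E3 downbeat P4
bar 2: v0=A2 v1=D3 downbeat P4
bar 3: v0=F2 v1=C3 downbeat P5
bar 4: v0=E2 v1=A2 downbeat P4
bar 5: v0=E2 v1=C3 downbeat m6
bar 6: v0=F2 v1=G2 downbeat M2
bar 7: v0=D3 v1=A2 downbeat P4
bar 8: v0=C3 v1=C4 downbeat P8
  -> R4 @ bar 4 tick 0 v(0, 1): E2/A2 P4 untreated
  -> R4 @ bar 6 tick 0 v(0, 1): F2/G2 M2 untreated
  -> R3 @ bar 7 tick 0 v(0, 1): D3 above A2
  -> R4 @ bar 7 tick 0 v(0, 1): D3/A2 P4 untreated
  -> R8 @ bar 7 tick 0 v(0, 1): penult P4 not 3rd/6th
  -> R3 @ bar 7 tick 1 v(0, 1): D3 above A2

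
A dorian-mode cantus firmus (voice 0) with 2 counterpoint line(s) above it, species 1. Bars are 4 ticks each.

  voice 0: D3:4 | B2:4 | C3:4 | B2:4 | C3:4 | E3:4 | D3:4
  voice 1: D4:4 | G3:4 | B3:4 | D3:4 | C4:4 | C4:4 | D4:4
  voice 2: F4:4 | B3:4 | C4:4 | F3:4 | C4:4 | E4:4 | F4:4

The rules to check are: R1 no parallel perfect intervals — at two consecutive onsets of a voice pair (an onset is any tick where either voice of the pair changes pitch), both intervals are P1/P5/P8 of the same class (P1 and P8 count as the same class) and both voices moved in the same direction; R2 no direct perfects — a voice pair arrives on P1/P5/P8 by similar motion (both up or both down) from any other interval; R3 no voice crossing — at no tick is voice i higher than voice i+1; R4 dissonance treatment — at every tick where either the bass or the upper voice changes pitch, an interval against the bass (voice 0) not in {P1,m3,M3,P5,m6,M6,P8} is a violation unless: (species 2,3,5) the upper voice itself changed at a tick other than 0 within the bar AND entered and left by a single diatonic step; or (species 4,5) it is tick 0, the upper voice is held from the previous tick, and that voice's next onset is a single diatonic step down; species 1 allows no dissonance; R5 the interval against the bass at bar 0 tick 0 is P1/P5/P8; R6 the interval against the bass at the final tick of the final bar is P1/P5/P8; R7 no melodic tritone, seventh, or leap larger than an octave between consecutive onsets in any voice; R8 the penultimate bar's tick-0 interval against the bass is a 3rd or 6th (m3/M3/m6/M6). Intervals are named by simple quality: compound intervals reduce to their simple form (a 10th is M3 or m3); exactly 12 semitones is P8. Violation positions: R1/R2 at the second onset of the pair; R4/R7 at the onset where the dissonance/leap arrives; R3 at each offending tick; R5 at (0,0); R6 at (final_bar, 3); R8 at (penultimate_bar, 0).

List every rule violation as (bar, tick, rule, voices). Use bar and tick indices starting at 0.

bar 0: v0=D3 v1=D4 v2=F4 downbeat m3
bar 1: v0=B2 v1=G3 v2=B3 downbeat P8
bar 2: v0=C3 v1=B3 v2=C4 downbeat P8
bar 3: v0=B2 v1=D3 v2=F3 downbeat TT
bar 4: v0=C3 v1=C4 v2=C4 downbeat P8
bar 5: v0=E3 v1=C4 v2=E4 downbeat P8
bar 6: v0=D3 v1=D4 v2=F4 downbeat m3
  -> R5 @ bar 0 tick 0 v(0, 2): opens on m3
  -> R2 @ bar 1 tick 0 v(0, 2): D3/F4 m3 -> B2/B3 P8 similar
  -> R7 @ bar 1 tick 0 v(2,): F4->B3 leap 6st
  -> R1 @ bar 2 tick 0 v(0, 2): B2/B3 P8 -> C3/C4 P8 similar
  -> R4 @ bar 2 tick 0 v(0, 1): C3/B3 M7 untreated
  -> R4 @ bar 3 tick 0 v(0, 2): B2/F3 TT untreated
  -> R2 @ bar 4 tick 0 v(0, 1): B2/D3 m3 -> C3/C4 P8 similar
  -> R2 @ bar 4 tick 0 v(0, 2): B2/F3 TT -> C3/C4 P8 similar
  -> R2 @ bar 4 tick 0 v(1, 2): D3/F3 m3 -> C4/C4 P1 similar
  -> R7 @ bar 4 tick 0 v(1,): D3->C4 leap 10st
  -> R1 @ bar 5 tick 0 v(0, 2): C3/C4 P8 -> E3/E4 P8 similar
  -> R8 @ bar 5 tick 0 v(0, 2): penult P8 not 3rd/6th
  -> R6 @ bar 6 tick 3 v(0, 2): closes on m3

(0, 0, R5, (0, 2))
(1, 0, R2, (0, 2))
(1, 0, R7, (2,))
(2, 0, R1, (0, 2))
(2, 0, R4, (0, 1))
(3, 0, R4, (0, 2))
(4, 0, R2, (0, 1))
(4, 0, R2, (0, 2))
(4, 0, R2, (1, 2))
(4, 0, R7, (1,))
(5, 0, R1, (0, 2))
(5, 0, R8, (0, 2))
(6, 3, R6, (0, 2))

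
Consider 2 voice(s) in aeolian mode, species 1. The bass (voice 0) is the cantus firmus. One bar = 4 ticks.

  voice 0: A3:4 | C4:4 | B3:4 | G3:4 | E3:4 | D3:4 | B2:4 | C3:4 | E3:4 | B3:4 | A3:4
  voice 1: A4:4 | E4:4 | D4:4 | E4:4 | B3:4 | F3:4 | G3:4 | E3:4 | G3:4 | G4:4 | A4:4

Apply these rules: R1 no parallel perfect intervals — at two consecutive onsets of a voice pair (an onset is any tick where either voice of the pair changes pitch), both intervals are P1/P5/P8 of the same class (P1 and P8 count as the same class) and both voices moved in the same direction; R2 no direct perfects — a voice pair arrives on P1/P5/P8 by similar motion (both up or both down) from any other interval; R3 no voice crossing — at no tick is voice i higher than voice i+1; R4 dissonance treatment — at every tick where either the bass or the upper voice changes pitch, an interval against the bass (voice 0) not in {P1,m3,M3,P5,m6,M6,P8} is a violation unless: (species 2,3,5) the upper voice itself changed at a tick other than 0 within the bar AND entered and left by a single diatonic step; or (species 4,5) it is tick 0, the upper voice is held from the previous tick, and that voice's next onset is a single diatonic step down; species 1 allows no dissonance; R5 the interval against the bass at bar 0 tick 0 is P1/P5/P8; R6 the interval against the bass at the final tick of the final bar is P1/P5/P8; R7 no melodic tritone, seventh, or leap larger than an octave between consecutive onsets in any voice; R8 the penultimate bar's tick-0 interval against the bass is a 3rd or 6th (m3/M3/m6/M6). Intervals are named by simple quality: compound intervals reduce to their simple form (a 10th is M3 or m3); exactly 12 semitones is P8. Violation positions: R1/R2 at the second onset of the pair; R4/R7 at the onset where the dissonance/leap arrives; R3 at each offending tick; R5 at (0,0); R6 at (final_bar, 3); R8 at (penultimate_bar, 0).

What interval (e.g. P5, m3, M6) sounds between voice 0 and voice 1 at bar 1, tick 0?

M3

voice 0=C4 voice 1=E4 -> M3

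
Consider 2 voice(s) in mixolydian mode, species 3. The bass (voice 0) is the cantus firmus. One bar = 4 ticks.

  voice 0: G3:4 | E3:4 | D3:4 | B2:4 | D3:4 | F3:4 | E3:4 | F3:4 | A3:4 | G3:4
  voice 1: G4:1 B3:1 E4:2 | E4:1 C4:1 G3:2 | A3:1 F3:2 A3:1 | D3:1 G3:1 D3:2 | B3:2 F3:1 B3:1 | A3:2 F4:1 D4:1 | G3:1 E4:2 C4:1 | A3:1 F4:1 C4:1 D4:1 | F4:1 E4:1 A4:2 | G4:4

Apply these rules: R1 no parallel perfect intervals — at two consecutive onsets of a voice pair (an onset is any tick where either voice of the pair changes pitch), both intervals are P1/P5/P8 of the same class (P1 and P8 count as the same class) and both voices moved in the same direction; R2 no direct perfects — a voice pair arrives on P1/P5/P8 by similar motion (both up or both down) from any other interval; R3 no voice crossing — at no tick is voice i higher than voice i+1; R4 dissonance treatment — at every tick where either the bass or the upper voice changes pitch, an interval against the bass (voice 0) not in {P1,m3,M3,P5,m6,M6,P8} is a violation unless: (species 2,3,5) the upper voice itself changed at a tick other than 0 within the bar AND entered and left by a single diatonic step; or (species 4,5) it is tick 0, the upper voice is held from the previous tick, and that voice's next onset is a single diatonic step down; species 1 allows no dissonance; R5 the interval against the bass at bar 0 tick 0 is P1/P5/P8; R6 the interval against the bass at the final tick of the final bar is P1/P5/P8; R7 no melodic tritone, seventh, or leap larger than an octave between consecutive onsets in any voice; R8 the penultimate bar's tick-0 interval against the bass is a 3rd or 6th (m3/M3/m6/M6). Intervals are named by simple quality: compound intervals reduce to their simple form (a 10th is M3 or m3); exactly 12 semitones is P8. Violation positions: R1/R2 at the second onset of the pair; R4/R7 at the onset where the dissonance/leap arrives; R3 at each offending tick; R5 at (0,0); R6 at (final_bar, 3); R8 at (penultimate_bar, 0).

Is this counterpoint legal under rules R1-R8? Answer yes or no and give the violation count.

bar 0: v0=G3 v1=G4 (P8)
bar 1: v0=E3 v1=E4 (P8)
bar 2: v0=D3 v1=A3 (P5)
bar 3: v0=B2 v1=D3 (m3)
bar 4: v0=D3 v1=B3 (M6)
bar 5: v0=F3 v1=A3 (M3)
bar 6: v0=E3 v1=G3 (m3)
bar 7: v0=F3 v1=A3 (M3)
bar 8: v0=A3 v1=F4 (m6)
bar 9: v0=G3 v1=G4 (P8)
  R7 @ bar4.2: B3->F3 leap 6st
  R7 @ bar4.3: F3->B3 leap 6st
  R1 @ bar9.0: A3/A4 P8 -> G3/G4 P8 similar

No (3 violations)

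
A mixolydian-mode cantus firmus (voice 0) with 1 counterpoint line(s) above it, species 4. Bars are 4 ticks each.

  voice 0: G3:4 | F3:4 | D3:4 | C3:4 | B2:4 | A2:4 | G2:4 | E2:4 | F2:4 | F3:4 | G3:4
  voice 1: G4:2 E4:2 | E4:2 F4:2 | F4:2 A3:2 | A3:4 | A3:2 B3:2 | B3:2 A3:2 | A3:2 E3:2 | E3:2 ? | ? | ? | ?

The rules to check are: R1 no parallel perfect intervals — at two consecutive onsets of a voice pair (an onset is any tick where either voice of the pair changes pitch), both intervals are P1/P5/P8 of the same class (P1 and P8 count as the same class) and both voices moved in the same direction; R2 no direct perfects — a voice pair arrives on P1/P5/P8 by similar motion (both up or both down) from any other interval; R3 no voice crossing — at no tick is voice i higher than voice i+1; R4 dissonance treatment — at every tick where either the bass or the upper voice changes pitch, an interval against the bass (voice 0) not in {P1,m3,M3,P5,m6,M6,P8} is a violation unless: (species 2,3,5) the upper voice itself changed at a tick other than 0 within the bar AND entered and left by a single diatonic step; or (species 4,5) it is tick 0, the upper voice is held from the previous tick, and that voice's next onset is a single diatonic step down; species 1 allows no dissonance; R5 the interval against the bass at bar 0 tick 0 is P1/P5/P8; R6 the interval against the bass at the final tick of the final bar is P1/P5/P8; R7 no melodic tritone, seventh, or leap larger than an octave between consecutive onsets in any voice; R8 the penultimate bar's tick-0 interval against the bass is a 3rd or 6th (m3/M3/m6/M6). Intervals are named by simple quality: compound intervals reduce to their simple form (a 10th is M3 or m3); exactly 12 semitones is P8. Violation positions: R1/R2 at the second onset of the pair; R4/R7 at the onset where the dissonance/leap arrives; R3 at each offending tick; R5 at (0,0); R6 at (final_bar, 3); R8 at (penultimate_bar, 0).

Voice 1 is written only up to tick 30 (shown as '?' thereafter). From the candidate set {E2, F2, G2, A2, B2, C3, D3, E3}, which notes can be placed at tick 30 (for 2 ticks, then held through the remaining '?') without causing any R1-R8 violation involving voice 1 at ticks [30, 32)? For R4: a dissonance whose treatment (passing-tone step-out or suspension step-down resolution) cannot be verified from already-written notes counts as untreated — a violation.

{B2, C3, E2, E3, G2}

E2: legal
F2: violates R4,R7
G2: legal
A2: violates R4
B2: legal
C3: legal
D3: violates R4
E3: legal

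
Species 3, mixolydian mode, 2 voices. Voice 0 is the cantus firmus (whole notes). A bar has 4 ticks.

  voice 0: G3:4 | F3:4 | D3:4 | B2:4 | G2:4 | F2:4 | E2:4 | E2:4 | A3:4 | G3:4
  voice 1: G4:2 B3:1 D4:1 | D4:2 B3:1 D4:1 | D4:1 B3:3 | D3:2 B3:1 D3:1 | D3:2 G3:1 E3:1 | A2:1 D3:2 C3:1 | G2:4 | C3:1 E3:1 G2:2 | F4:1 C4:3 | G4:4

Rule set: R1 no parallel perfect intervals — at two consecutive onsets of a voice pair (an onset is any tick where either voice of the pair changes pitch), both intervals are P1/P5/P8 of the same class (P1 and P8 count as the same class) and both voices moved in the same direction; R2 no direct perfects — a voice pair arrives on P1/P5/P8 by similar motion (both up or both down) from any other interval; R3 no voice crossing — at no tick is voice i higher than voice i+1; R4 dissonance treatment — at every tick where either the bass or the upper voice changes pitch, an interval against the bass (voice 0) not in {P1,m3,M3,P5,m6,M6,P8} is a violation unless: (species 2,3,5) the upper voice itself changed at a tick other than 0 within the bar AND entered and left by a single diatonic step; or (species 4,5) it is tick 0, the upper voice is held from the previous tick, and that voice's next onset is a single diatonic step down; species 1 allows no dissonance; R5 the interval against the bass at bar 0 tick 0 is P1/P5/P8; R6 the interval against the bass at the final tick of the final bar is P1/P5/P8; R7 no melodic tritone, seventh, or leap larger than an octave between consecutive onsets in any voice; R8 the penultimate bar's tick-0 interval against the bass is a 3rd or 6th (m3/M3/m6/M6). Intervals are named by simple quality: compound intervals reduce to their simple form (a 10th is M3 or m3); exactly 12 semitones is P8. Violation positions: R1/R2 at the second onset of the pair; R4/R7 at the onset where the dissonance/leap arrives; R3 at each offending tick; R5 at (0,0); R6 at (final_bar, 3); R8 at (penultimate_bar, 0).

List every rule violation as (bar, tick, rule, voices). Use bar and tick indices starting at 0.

bar 0: v0=G3 v1=G4 downbeat P8
bar 1: v0=F3 v1=D4 downbeat M6
bar 2: v0=D3 v1=D4 downbeat P8
bar 3: v0=B2 v1=D3 downbeat m3
bar 4: v0=G2 v1=D3 downbeat P5
bar 5: v0=F2 v1=A2 downbeat M3
bar 6: v0=E2 v1=G2 downbeat m3
bar 7: v0=E2 v1=C3 downbeat m6
bar 8: v0=A3 v1=F4 downbeat m6
bar 9: v0=G3 v1=G4 downbeat P8
  -> R4 @ bar 1 tick 2 v(0, 1): F3/B3 TT untreated
  -> R7 @ bar 8 tick 0 v(0,): E2->A3 leap 17st
  -> R7 @ bar 8 tick 0 v(1,): G2->F4 leap 22st

(1, 2, R4, (0, 1))
(8, 0, R7, (0,))
(8, 0, R7, (1,))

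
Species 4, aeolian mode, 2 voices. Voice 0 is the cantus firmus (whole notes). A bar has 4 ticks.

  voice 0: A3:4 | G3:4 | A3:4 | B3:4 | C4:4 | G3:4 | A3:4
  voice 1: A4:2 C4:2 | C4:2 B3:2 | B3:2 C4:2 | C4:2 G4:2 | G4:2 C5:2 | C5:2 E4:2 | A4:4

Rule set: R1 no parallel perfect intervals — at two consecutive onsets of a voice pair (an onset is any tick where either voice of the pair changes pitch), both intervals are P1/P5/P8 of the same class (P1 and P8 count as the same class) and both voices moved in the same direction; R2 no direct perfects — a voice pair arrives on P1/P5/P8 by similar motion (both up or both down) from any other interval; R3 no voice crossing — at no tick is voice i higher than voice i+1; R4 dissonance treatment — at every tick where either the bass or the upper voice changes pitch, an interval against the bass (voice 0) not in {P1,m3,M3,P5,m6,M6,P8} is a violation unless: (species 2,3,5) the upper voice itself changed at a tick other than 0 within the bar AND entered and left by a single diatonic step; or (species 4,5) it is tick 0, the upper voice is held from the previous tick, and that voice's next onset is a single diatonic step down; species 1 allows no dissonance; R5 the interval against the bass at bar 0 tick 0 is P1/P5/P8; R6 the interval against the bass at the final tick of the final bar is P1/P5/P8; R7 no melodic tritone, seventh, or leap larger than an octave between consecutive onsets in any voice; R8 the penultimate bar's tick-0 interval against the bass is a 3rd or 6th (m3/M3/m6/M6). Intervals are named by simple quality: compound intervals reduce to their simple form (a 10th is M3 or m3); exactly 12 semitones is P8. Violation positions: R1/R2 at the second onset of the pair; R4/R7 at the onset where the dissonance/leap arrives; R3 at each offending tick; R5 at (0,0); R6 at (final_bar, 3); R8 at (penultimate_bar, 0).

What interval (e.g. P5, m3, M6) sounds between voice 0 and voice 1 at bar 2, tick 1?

M2

voice 0=A3 voice 1=B3 -> M2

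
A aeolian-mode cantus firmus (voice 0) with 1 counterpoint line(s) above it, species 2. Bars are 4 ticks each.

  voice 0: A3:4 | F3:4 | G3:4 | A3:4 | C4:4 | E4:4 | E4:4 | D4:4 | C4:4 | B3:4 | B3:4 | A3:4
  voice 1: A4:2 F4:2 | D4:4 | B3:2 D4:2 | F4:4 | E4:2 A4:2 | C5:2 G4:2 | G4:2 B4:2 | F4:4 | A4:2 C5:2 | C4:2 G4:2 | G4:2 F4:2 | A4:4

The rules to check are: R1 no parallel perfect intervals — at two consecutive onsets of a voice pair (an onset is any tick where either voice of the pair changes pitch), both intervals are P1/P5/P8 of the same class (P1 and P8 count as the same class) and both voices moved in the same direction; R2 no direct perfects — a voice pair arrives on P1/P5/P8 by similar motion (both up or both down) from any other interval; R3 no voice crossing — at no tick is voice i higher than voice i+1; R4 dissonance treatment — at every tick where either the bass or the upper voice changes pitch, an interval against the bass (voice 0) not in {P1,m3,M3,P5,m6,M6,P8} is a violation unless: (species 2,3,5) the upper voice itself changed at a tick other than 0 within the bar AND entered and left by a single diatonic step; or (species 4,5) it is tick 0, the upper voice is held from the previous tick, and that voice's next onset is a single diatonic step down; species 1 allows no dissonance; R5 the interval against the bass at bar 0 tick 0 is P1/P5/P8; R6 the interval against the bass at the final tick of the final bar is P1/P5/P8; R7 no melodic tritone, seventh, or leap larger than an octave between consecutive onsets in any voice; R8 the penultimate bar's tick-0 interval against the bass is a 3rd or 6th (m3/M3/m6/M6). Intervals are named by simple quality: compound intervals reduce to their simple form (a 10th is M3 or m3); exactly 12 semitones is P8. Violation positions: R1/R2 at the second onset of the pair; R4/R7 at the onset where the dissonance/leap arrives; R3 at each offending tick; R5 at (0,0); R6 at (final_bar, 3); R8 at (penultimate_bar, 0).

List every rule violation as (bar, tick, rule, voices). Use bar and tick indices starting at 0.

(7, 0, R7, (1,))
(9, 0, R4, (0, 1))
(10, 2, R4, (0, 1))

bar 0: v0=A3 v1=A4 downbeat P8
bar 1: v0=F3 v1=D4 downbeat M6
bar 2: v0=G3 v1=B3 downbeat M3
bar 3: v0=A3 v1=F4 downbeat m6
bar 4: v0=C4 v1=E4 downbeat M3
bar 5: v0=E4 v1=C5 downbeat m6
bar 6: v0=E4 v1=G4 downbeat m3
bar 7: v0=D4 v1=F4 downbeat m3
bar 8: v0=C4 v1=A4 downbeat M6
bar 9: v0=B3 v1=C4 downbeat m2
bar 10: v0=B3 v1=G4 downbeat m6
bar 11: v0=A3 v1=A4 downbeat P8
  -> R7 @ bar 7 tick 0 v(1,): B4->F4 leap 6st
  -> R4 @ bar 9 tick 0 v(0, 1): B3/C4 m2 untreated
  -> R4 @ bar 10 tick 2 v(0, 1): B3/F4 TT untreated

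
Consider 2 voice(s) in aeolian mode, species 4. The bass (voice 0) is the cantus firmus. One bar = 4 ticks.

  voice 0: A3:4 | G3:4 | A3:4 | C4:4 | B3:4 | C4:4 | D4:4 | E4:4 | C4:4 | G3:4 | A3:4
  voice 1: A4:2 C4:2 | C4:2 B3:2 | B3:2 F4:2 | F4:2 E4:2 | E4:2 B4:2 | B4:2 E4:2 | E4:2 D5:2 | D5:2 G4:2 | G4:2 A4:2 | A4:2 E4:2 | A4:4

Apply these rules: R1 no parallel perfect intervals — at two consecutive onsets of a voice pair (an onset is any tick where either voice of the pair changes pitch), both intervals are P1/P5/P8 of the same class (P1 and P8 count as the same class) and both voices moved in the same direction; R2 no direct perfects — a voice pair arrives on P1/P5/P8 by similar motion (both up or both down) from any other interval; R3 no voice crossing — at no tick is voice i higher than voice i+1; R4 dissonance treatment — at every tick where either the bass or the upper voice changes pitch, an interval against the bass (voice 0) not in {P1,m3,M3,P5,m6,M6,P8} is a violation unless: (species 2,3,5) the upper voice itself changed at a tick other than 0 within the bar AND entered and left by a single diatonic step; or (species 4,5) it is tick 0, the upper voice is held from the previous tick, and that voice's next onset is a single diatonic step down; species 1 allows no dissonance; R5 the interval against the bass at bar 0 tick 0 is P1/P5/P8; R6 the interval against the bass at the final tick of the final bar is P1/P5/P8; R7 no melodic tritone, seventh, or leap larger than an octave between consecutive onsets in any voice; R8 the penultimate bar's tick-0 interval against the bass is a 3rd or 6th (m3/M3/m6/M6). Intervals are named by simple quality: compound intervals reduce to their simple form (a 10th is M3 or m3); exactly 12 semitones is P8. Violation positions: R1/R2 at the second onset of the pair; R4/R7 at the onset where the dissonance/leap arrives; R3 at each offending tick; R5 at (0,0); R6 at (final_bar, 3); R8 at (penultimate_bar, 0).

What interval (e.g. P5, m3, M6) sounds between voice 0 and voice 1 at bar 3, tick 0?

P4

voice 0=C4 voice 1=F4 -> P4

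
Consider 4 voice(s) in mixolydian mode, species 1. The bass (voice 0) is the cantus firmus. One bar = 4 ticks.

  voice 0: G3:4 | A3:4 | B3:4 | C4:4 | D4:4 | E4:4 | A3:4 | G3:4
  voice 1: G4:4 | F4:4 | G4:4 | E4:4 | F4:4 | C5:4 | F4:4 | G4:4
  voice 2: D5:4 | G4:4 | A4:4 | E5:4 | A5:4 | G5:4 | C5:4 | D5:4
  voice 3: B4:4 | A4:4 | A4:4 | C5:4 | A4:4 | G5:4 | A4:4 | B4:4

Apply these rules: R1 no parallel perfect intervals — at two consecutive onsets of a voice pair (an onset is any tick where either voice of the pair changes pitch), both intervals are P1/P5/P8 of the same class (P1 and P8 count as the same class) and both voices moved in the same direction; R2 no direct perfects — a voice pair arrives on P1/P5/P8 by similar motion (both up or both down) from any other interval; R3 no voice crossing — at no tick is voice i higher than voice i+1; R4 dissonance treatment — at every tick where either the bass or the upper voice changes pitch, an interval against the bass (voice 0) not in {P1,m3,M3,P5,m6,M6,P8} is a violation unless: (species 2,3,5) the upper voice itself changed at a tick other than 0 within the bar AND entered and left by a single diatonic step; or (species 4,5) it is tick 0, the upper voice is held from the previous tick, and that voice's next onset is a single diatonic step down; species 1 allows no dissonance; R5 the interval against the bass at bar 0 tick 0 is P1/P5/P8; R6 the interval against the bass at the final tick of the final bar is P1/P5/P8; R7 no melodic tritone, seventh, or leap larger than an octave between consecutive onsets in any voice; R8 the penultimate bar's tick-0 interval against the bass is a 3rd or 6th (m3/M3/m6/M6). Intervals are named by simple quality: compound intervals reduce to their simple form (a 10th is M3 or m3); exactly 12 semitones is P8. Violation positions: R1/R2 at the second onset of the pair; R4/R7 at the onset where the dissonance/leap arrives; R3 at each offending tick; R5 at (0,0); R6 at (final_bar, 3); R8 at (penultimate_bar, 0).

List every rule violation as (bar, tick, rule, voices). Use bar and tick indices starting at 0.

bar 0: v0=G3 v1=G4 v2=D5 v3=B4 downbeat M3
bar 1: v0=A3 v1=F4 v2=G4 v3=A4 downbeat P8
bar 2: v0=B3 v1=G4 v2=A4 v3=A4 downbeat m7
bar 3: v0=C4 v1=E4 v2=E5 v3=C5 downbeat P8
bar 4: v0=D4 v1=F4 v2=A5 v3=A4 downbeat P5
bar 5: v0=E4 v1=C5 v2=G5 v3=G5 downbeat m3
bar 6: v0=A3 v1=F4 v2=C5 v3=A4 downbeat P8
bar 7: v0=G3 v1=G4 v2=D5 v3=B4 downbeat M3
  -> R3 @ bar 0 tick 0 v(2, 3): D5 above B4
  -> R5 @ bar 0 tick 0 v(0, 3): opens on M3
  -> R3 @ bar 0 tick 1 v(2, 3): D5 above B4
  -> R3 @ bar 0 tick 2 v(2, 3): D5 above B4
  -> R3 @ bar 0 tick 3 v(2, 3): D5 above B4
  -> R4 @ bar 1 tick 0 v(0, 2): A3/G4 m7 untreated
  -> R4 @ bar 2 tick 0 v(0, 2): B3/A4 m7 untreated
  -> R4 @ bar 2 tick 0 v(0, 3): B3/A4 m7 untreated
  -> R2 @ bar 3 tick 0 v(0, 3): B3/A4 m7 -> C4/C5 P8 similar
  -> R3 @ bar 3 tick 0 v(2, 3): E5 above C5
  -> R3 @ bar 3 tick 1 v(2, 3): E5 above C5
  -> R3 @ bar 3 tick 2 v(2, 3): E5 above C5
  -> R3 @ bar 3 tick 3 v(2, 3): E5 above C5
  -> R2 @ bar 4 tick 0 v(0, 2): C4/E5 M3 -> D4/A5 P5 similar
  -> R3 @ bar 4 tick 0 v(2, 3): A5 above A4
  -> R3 @ bar 4 tick 1 v(2, 3): A5 above A4
  -> R3 @ bar 4 tick 2 v(2, 3): A5 above A4
  -> R3 @ bar 4 tick 3 v(2, 3): A5 above A4
  -> R2 @ bar 5 tick 0 v(1, 3): F4/A4 M3 -> C5/G5 P5 similar
  -> R7 @ bar 5 tick 0 v(3,): A4->G5 leap 10st
  -> R1 @ bar 6 tick 0 v(1, 2): C5/G5 P5 -> F4/C5 P5 similar
  -> R2 @ bar 6 tick 0 v(0, 3): E4/G5 m3 -> A3/A4 P8 similar
  -> R3 @ bar 6 tick 0 v(2, 3): C5 above A4
  -> R7 @ bar 6 tick 0 v(3,): G5->A4 leap 10st
  -> R8 @ bar 6 tick 0 v(0, 3): penult P8 not 3rd/6th
  -> R3 @ bar 6 tick 1 v(2, 3): C5 above A4
  -> R3 @ bar 6 tick 2 v(2, 3): C5 above A4
  -> R3 @ bar 6 tick 3 v(2, 3): C5 above A4
  -> R1 @ bar 7 tick 0 v(1, 2): F4/C5 P5 -> G4/D5 P5 similar
  -> R3 @ bar 7 tick 0 v(2, 3): D5 above B4
  -> R3 @ bar 7 tick 1 v(2, 3): D5 above B4
  -> R3 @ bar 7 tick 2 v(2, 3): D5 above B4
  -> R3 @ bar 7 tick 3 v(2, 3): D5 above B4
  -> R6 @ bar 7 tick 3 v(0, 3): closes on M3

(0, 0, R3, (2, 3))
(0, 0, R5, (0, 3))
(0, 1, R3, (2, 3))
(0, 2, R3, (2, 3))
(0, 3, R3, (2, 3))
(1, 0, R4, (0, 2))
(2, 0, R4, (0, 2))
(2, 0, R4, (0, 3))
(3, 0, R2, (0, 3))
(3, 0, R3, (2, 3))
(3, 1, R3, (2, 3))
(3, 2, R3, (2, 3))
(3, 3, R3, (2, 3))
(4, 0, R2, (0, 2))
(4, 0, R3, (2, 3))
(4, 1, R3, (2, 3))
(4, 2, R3, (2, 3))
(4, 3, R3, (2, 3))
(5, 0, R2, (1, 3))
(5, 0, R7, (3,))
(6, 0, R1, (1, 2))
(6, 0, R2, (0, 3))
(6, 0, R3, (2, 3))
(6, 0, R7, (3,))
(6, 0, R8, (0, 3))
(6, 1, R3, (2, 3))
(6, 2, R3, (2, 3))
(6, 3, R3, (2, 3))
(7, 0, R1, (1, 2))
(7, 0, R3, (2, 3))
(7, 1, R3, (2, 3))
(7, 2, R3, (2, 3))
(7, 3, R3, (2, 3))
(7, 3, R6, (0, 3))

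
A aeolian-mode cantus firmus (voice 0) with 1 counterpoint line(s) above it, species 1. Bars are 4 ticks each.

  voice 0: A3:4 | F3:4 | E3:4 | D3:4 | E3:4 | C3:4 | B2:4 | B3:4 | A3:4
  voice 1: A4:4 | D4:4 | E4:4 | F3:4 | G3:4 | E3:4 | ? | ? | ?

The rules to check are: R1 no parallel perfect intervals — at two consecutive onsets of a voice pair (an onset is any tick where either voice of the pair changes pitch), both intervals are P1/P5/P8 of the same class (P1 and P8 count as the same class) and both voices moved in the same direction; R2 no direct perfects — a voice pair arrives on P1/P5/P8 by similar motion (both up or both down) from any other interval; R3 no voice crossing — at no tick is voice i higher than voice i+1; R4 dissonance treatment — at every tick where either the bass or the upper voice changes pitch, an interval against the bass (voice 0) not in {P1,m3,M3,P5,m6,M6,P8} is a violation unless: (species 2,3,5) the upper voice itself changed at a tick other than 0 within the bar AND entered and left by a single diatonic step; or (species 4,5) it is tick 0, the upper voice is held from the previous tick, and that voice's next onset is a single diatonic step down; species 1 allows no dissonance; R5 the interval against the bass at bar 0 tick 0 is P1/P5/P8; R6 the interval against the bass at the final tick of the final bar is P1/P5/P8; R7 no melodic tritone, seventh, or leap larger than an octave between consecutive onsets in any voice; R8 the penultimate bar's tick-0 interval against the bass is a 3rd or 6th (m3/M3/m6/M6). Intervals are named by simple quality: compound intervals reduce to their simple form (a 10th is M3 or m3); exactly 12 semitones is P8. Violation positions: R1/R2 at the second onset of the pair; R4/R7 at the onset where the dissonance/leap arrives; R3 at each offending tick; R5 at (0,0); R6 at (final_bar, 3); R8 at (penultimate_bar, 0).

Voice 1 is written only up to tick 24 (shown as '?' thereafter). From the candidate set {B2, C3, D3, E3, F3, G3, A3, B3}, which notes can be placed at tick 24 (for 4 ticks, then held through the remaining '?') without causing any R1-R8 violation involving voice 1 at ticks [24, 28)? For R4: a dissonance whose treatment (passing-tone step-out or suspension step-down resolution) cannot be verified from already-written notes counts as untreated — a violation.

{B3, D3, G3}

B2: violates R2
C3: violates R4
D3: legal
E3: violates R4
F3: violates R4
G3: legal
A3: violates R4
B3: legal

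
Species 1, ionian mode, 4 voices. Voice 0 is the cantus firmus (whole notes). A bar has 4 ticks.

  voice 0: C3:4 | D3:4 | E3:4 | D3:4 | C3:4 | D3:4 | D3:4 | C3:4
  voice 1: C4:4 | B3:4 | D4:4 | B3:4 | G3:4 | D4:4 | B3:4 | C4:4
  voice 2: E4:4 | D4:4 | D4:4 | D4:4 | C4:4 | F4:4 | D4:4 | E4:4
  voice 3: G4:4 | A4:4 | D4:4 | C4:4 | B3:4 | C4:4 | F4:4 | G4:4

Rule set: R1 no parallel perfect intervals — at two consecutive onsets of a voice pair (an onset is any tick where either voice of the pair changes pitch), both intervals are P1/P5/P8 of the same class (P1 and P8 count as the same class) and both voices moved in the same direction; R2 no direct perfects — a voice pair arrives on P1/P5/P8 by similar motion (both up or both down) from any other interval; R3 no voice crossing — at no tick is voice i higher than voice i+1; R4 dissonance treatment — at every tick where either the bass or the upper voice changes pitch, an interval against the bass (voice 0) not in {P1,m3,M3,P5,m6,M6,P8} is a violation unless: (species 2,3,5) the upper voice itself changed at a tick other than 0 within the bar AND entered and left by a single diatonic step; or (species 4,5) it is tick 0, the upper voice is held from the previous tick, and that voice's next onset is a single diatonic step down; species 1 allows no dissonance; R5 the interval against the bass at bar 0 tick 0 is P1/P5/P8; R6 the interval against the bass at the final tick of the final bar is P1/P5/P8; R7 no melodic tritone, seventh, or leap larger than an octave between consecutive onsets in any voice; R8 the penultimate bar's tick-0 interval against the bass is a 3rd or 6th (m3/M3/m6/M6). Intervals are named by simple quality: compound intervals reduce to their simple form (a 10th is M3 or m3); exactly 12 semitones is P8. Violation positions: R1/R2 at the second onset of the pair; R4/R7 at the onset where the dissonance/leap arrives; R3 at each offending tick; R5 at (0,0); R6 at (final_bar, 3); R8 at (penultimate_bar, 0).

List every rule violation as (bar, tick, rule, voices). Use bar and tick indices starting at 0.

bar 0: v0=C3 v1=C4 v2=E4 v3=G4 downbeat P5
bar 1: v0=D3 v1=B3 v2=D4 v3=A4 downbeat P5
bar 2: v0=E3 v1=D4 v2=D4 v3=D4 downbeat m7
bar 3: v0=D3 v1=B3 v2=D4 v3=C4 downbeat m7
bar 4: v0=C3 v1=G3 v2=C4 v3=B3 downbeat M7
bar 5: v0=D3 v1=D4 v2=F4 v3=C4 downbeat m7
bar 6: v0=D3 v1=B3 v2=D4 v3=F4 downbeat m3
bar 7: v0=C3 v1=C4 v2=E4 v3=G4 downbeat P5
  -> R5 @ bar 0 tick 0 v(0, 2): opens on M3
  -> R1 @ bar 1 tick 0 v(0, 3): C3/G4 P5 -> D3/A4 P5 similar
  -> R4 @ bar 2 tick 0 v(0, 1): E3/D4 m7 untreated
  -> R4 @ bar 2 tick 0 v(0, 2): E3/D4 m7 untreated
  -> R4 @ bar 2 tick 0 v(0, 3): E3/D4 m7 untreated
  -> R3 @ bar 3 tick 0 v(2, 3): D4 above C4
  -> R4 @ bar 3 tick 0 v(0, 3): D3/C4 m7 untreated
  -> R3 @ bar 3 tick 1 v(2, 3): D4 above C4
  -> R3 @ bar 3 tick 2 v(2, 3): D4 above C4
  -> R3 @ bar 3 tick 3 v(2, 3): D4 above C4
  -> R1 @ bar 4 tick 0 v(0, 2): D3/D4 P8 -> C3/C4 P8 similar
  -> R2 @ bar 4 tick 0 v(0, 1): D3/B3 M6 -> C3/G3 P5 similar
  -> R3 @ bar 4 tick 0 v(2, 3): C4 above B3
  -> R4 @ bar 4 tick 0 v(0, 3): C3/B3 M7 untreated
  -> R3 @ bar 4 tick 1 v(2, 3): C4 above B3
  -> R3 @ bar 4 tick 2 v(2, 3): C4 above B3
  -> R3 @ bar 4 tick 3 v(2, 3): C4 above B3
  -> R2 @ bar 5 tick 0 v(0, 1): C3/G3 P5 -> D3/D4 P8 similar
  -> R3 @ bar 5 tick 0 v(2, 3): F4 above C4
  -> R4 @ bar 5 tick 0 v(0, 3): D3/C4 m7 untreated
  -> R3 @ bar 5 tick 1 v(2, 3): F4 above C4
  -> R3 @ bar 5 tick 2 v(2, 3): F4 above C4
  -> R3 @ bar 5 tick 3 v(2, 3): F4 above C4
  -> R8 @ bar 6 tick 0 v(0, 2): penult P8 not 3rd/6th
  -> R2 @ bar 7 tick 0 v(1, 3): B3/F4 TT -> C4/G4 P5 similar
  -> R6 @ bar 7 tick 3 v(0, 2): closes on M3

(0, 0, R5, (0, 2))
(1, 0, R1, (0, 3))
(2, 0, R4, (0, 1))
(2, 0, R4, (0, 2))
(2, 0, R4, (0, 3))
(3, 0, R3, (2, 3))
(3, 0, R4, (0, 3))
(3, 1, R3, (2, 3))
(3, 2, R3, (2, 3))
(3, 3, R3, (2, 3))
(4, 0, R1, (0, 2))
(4, 0, R2, (0, 1))
(4, 0, R3, (2, 3))
(4, 0, R4, (0, 3))
(4, 1, R3, (2, 3))
(4, 2, R3, (2, 3))
(4, 3, R3, (2, 3))
(5, 0, R2, (0, 1))
(5, 0, R3, (2, 3))
(5, 0, R4, (0, 3))
(5, 1, R3, (2, 3))
(5, 2, R3, (2, 3))
(5, 3, R3, (2, 3))
(6, 0, R8, (0, 2))
(7, 0, R2, (1, 3))
(7, 3, R6, (0, 2))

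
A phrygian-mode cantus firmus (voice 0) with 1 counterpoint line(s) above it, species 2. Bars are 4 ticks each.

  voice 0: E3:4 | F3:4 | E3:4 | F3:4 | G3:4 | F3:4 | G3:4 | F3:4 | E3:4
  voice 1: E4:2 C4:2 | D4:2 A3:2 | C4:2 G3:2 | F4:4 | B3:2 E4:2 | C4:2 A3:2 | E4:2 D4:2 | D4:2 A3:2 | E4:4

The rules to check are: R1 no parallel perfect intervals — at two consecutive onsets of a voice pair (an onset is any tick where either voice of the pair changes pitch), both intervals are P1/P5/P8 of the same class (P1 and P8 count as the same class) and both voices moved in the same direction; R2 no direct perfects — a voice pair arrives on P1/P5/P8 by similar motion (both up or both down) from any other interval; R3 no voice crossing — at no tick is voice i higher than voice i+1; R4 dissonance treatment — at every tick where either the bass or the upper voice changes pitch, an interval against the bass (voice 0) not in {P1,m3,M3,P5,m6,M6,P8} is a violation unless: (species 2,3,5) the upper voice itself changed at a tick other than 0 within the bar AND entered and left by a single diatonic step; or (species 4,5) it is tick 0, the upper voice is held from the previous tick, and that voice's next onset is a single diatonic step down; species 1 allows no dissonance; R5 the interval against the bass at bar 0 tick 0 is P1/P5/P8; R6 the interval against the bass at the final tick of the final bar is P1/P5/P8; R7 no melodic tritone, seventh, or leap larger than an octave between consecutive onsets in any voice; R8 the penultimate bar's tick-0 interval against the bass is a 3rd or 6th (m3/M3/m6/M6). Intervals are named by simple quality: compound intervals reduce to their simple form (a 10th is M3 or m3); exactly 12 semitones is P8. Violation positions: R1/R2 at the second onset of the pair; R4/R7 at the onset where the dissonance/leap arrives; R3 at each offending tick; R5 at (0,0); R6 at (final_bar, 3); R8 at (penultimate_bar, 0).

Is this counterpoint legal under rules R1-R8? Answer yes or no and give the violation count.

bar 0: v0=E3 v1=E4 (P8)
bar 1: v0=F3 v1=D4 (M6)
bar 2: v0=E3 v1=C4 (m6)
bar 3: v0=F3 v1=F4 (P8)
bar 4: v0=G3 v1=B3 (M3)
bar 5: v0=F3 v1=C4 (P5)
bar 6: v0=G3 v1=E4 (M6)
bar 7: v0=F3 v1=D4 (M6)
bar 8: v0=E3 v1=E4 (P8)
  R2 @ bar3.0: E3/G3 m3 -> F3/F4 P8 similar
  R7 @ bar3.0: G3->F4 leap 10st
  R7 @ bar4.0: F4->B3 leap 6st
  R2 @ bar5.0: G3/E4 M6 -> F3/C4 P5 similar

No (4 violations)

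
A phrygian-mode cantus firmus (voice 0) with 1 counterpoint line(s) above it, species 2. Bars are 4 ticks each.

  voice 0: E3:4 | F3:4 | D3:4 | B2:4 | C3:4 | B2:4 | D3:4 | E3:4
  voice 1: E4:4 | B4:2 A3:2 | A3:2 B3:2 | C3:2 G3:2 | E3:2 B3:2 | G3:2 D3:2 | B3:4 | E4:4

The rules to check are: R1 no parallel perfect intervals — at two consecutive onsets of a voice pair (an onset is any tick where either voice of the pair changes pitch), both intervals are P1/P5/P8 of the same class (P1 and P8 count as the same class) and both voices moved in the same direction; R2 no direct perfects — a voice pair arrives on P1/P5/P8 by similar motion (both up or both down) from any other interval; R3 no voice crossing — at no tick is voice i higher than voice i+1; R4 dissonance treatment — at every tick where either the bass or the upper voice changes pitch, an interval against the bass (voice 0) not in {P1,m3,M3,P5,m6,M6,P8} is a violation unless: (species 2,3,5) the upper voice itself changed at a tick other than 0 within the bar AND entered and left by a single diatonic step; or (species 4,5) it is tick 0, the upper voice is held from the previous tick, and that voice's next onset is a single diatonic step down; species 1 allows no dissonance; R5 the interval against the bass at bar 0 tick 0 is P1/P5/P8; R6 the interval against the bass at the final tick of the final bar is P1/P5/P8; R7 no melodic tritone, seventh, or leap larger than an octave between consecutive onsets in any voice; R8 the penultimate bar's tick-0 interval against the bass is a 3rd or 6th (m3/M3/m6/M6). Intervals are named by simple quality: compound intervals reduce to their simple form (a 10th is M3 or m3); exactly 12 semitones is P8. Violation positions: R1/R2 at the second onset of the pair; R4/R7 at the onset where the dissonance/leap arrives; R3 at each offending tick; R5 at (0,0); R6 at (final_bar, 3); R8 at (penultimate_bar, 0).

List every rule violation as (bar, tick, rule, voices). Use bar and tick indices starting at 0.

bar 0: v0=E3 v1=E4 downbeat P8
bar 1: v0=F3 v1=B4 downbeat TT
bar 2: v0=D3 v1=A3 downbeat P5
bar 3: v0=B2 v1=C3 downbeat m2
bar 4: v0=C3 v1=E3 downbeat M3
bar 5: v0=B2 v1=G3 downbeat m6
bar 6: v0=D3 v1=B3 downbeat M6
bar 7: v0=E3 v1=E4 downbeat P8
  -> R4 @ bar 1 tick 0 v(0, 1): F3/B4 TT untreated
  -> R7 @ bar 1 tick 2 v(1,): B4->A3 leap 14st
  -> R4 @ bar 3 tick 0 v(0, 1): B2/C3 m2 untreated
  -> R7 @ bar 3 tick 0 v(1,): B3->C3 leap 11st
  -> R4 @ bar 4 tick 2 v(0, 1): C3/B3 M7 untreated
  -> R2 @ bar 7 tick 0 v(0, 1): D3/B3 M6 -> E3/E4 P8 similar

(1, 0, R4, (0, 1))
(1, 2, R7, (1,))
(3, 0, R4, (0, 1))
(3, 0, R7, (1,))
(4, 2, R4, (0, 1))
(7, 0, R2, (0, 1))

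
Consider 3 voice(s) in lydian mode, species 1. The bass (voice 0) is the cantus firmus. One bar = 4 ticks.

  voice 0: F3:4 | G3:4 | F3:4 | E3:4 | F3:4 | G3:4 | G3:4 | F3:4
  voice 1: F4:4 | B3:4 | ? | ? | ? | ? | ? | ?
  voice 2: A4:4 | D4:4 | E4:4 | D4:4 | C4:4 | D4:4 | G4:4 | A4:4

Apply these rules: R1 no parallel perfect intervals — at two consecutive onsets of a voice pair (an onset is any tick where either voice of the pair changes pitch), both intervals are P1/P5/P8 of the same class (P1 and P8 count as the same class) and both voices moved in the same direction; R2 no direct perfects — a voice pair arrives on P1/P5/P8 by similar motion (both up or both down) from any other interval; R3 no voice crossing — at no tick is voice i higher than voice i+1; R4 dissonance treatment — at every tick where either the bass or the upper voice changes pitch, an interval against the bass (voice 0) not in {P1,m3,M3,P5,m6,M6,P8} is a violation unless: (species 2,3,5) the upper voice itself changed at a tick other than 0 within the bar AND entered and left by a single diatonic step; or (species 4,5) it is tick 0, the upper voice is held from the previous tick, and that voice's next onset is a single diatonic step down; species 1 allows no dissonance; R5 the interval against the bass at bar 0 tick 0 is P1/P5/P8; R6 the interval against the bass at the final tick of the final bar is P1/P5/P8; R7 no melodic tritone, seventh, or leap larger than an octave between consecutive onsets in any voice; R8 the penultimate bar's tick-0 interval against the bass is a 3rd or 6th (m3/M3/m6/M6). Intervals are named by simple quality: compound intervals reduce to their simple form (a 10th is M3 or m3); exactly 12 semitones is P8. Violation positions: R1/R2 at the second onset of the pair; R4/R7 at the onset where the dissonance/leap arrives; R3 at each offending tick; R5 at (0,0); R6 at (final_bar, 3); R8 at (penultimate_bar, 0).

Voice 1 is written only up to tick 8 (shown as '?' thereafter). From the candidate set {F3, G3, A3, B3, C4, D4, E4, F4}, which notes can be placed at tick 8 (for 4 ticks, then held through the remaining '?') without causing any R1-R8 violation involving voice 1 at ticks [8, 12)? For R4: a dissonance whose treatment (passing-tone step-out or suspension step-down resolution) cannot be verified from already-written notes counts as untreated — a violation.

{A3, C4, D4}

F3: violates R2,R7
G3: violates R4
A3: legal
B3: violates R4
C4: legal
D4: legal
E4: violates R2,R4
F4: violates R3,R7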